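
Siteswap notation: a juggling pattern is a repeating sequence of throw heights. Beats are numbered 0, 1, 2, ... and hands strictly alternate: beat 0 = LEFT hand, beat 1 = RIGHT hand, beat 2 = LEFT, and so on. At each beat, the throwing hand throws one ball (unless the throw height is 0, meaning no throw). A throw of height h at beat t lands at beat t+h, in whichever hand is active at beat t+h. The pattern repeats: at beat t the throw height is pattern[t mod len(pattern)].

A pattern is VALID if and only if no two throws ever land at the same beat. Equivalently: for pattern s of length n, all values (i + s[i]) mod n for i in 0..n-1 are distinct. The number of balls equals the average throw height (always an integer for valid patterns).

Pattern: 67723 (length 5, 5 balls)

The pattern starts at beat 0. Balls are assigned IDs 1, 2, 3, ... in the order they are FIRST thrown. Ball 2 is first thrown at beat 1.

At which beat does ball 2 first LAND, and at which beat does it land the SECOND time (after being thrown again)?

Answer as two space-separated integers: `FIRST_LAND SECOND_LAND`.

Beat 0 (L): throw ball1 h=6 -> lands@6:L; in-air after throw: [b1@6:L]
Beat 1 (R): throw ball2 h=7 -> lands@8:L; in-air after throw: [b1@6:L b2@8:L]
Beat 2 (L): throw ball3 h=7 -> lands@9:R; in-air after throw: [b1@6:L b2@8:L b3@9:R]
Beat 3 (R): throw ball4 h=2 -> lands@5:R; in-air after throw: [b4@5:R b1@6:L b2@8:L b3@9:R]
Beat 4 (L): throw ball5 h=3 -> lands@7:R; in-air after throw: [b4@5:R b1@6:L b5@7:R b2@8:L b3@9:R]
Beat 5 (R): throw ball4 h=6 -> lands@11:R; in-air after throw: [b1@6:L b5@7:R b2@8:L b3@9:R b4@11:R]
Beat 6 (L): throw ball1 h=7 -> lands@13:R; in-air after throw: [b5@7:R b2@8:L b3@9:R b4@11:R b1@13:R]
Beat 7 (R): throw ball5 h=7 -> lands@14:L; in-air after throw: [b2@8:L b3@9:R b4@11:R b1@13:R b5@14:L]
Beat 8 (L): throw ball2 h=2 -> lands@10:L; in-air after throw: [b3@9:R b2@10:L b4@11:R b1@13:R b5@14:L]
Beat 9 (R): throw ball3 h=3 -> lands@12:L; in-air after throw: [b2@10:L b4@11:R b3@12:L b1@13:R b5@14:L]
Beat 10 (L): throw ball2 h=6 -> lands@16:L; in-air after throw: [b4@11:R b3@12:L b1@13:R b5@14:L b2@16:L]
Ball 2: thrown@1 h=7 -> first land @8; rethrown@8 h=2 -> second land @10

Answer: 8 10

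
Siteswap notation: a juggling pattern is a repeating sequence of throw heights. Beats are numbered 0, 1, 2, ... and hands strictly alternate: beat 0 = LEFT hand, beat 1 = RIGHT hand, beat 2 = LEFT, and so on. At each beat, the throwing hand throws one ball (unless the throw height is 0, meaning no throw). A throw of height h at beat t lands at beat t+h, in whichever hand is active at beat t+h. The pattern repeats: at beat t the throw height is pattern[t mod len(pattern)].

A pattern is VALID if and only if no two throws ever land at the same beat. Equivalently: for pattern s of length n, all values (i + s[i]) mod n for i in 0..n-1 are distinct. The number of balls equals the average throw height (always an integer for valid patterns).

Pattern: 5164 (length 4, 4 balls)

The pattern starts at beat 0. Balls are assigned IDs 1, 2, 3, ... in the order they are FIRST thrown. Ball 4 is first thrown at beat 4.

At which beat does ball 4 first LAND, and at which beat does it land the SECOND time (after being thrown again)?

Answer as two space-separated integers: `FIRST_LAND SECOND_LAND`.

Answer: 9 10

Derivation:
Beat 0 (L): throw ball1 h=5 -> lands@5:R; in-air after throw: [b1@5:R]
Beat 1 (R): throw ball2 h=1 -> lands@2:L; in-air after throw: [b2@2:L b1@5:R]
Beat 2 (L): throw ball2 h=6 -> lands@8:L; in-air after throw: [b1@5:R b2@8:L]
Beat 3 (R): throw ball3 h=4 -> lands@7:R; in-air after throw: [b1@5:R b3@7:R b2@8:L]
Beat 4 (L): throw ball4 h=5 -> lands@9:R; in-air after throw: [b1@5:R b3@7:R b2@8:L b4@9:R]
Beat 5 (R): throw ball1 h=1 -> lands@6:L; in-air after throw: [b1@6:L b3@7:R b2@8:L b4@9:R]
Beat 6 (L): throw ball1 h=6 -> lands@12:L; in-air after throw: [b3@7:R b2@8:L b4@9:R b1@12:L]
Beat 7 (R): throw ball3 h=4 -> lands@11:R; in-air after throw: [b2@8:L b4@9:R b3@11:R b1@12:L]
Beat 8 (L): throw ball2 h=5 -> lands@13:R; in-air after throw: [b4@9:R b3@11:R b1@12:L b2@13:R]
Beat 9 (R): throw ball4 h=1 -> lands@10:L; in-air after throw: [b4@10:L b3@11:R b1@12:L b2@13:R]
Beat 10 (L): throw ball4 h=6 -> lands@16:L; in-air after throw: [b3@11:R b1@12:L b2@13:R b4@16:L]
Ball 4: thrown@4 h=5 -> first land @9; rethrown@9 h=1 -> second land @10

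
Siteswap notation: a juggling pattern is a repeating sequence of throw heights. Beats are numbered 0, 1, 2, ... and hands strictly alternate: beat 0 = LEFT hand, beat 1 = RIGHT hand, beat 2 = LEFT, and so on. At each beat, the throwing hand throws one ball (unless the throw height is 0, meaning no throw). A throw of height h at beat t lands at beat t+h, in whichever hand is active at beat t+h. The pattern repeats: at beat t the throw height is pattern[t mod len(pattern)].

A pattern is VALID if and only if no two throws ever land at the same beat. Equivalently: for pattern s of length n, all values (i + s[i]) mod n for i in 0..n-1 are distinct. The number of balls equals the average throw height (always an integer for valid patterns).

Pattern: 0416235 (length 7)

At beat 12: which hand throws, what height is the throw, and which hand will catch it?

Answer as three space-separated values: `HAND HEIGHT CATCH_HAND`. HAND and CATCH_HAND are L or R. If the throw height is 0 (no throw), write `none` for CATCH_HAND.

Answer: L 3 R

Derivation:
Beat 12: 12 mod 2 = 0, so hand = L
Throw height = pattern[12 mod 7] = pattern[5] = 3
Lands at beat 12+3=15, 15 mod 2 = 1, so catch hand = R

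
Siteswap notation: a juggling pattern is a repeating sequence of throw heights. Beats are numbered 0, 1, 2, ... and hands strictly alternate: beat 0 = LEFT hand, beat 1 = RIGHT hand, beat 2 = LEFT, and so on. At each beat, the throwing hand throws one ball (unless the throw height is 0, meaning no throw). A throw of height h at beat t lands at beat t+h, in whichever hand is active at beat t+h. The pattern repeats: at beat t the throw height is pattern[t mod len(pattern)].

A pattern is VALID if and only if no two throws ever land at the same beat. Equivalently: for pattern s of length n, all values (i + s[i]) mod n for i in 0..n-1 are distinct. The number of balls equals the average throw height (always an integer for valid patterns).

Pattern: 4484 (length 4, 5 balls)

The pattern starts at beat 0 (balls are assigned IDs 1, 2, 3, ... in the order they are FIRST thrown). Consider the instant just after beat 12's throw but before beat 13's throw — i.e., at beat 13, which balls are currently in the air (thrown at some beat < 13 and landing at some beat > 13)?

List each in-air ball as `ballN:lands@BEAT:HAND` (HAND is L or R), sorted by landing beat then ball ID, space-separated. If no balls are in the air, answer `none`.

Beat 0 (L): throw ball1 h=4 -> lands@4:L; in-air after throw: [b1@4:L]
Beat 1 (R): throw ball2 h=4 -> lands@5:R; in-air after throw: [b1@4:L b2@5:R]
Beat 2 (L): throw ball3 h=8 -> lands@10:L; in-air after throw: [b1@4:L b2@5:R b3@10:L]
Beat 3 (R): throw ball4 h=4 -> lands@7:R; in-air after throw: [b1@4:L b2@5:R b4@7:R b3@10:L]
Beat 4 (L): throw ball1 h=4 -> lands@8:L; in-air after throw: [b2@5:R b4@7:R b1@8:L b3@10:L]
Beat 5 (R): throw ball2 h=4 -> lands@9:R; in-air after throw: [b4@7:R b1@8:L b2@9:R b3@10:L]
Beat 6 (L): throw ball5 h=8 -> lands@14:L; in-air after throw: [b4@7:R b1@8:L b2@9:R b3@10:L b5@14:L]
Beat 7 (R): throw ball4 h=4 -> lands@11:R; in-air after throw: [b1@8:L b2@9:R b3@10:L b4@11:R b5@14:L]
Beat 8 (L): throw ball1 h=4 -> lands@12:L; in-air after throw: [b2@9:R b3@10:L b4@11:R b1@12:L b5@14:L]
Beat 9 (R): throw ball2 h=4 -> lands@13:R; in-air after throw: [b3@10:L b4@11:R b1@12:L b2@13:R b5@14:L]
Beat 10 (L): throw ball3 h=8 -> lands@18:L; in-air after throw: [b4@11:R b1@12:L b2@13:R b5@14:L b3@18:L]
Beat 11 (R): throw ball4 h=4 -> lands@15:R; in-air after throw: [b1@12:L b2@13:R b5@14:L b4@15:R b3@18:L]
Beat 12 (L): throw ball1 h=4 -> lands@16:L; in-air after throw: [b2@13:R b5@14:L b4@15:R b1@16:L b3@18:L]
Beat 13 (R): throw ball2 h=4 -> lands@17:R; in-air after throw: [b5@14:L b4@15:R b1@16:L b2@17:R b3@18:L]

Answer: ball5:lands@14:L ball4:lands@15:R ball1:lands@16:L ball3:lands@18:L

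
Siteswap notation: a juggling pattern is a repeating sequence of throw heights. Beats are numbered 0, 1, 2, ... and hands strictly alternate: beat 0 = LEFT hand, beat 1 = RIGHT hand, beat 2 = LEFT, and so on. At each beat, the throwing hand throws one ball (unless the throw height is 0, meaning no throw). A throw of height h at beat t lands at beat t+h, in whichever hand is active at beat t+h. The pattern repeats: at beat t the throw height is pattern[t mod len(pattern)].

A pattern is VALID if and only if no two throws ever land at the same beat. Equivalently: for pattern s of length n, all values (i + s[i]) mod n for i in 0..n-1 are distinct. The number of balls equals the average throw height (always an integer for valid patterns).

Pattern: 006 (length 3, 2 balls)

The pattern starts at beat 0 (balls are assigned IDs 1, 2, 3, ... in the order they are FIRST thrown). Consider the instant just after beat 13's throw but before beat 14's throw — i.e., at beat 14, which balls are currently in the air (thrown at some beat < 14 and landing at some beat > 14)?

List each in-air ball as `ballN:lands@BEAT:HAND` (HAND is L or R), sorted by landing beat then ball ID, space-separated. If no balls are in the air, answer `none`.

Beat 2 (L): throw ball1 h=6 -> lands@8:L; in-air after throw: [b1@8:L]
Beat 5 (R): throw ball2 h=6 -> lands@11:R; in-air after throw: [b1@8:L b2@11:R]
Beat 8 (L): throw ball1 h=6 -> lands@14:L; in-air after throw: [b2@11:R b1@14:L]
Beat 11 (R): throw ball2 h=6 -> lands@17:R; in-air after throw: [b1@14:L b2@17:R]
Beat 14 (L): throw ball1 h=6 -> lands@20:L; in-air after throw: [b2@17:R b1@20:L]

Answer: ball2:lands@17:R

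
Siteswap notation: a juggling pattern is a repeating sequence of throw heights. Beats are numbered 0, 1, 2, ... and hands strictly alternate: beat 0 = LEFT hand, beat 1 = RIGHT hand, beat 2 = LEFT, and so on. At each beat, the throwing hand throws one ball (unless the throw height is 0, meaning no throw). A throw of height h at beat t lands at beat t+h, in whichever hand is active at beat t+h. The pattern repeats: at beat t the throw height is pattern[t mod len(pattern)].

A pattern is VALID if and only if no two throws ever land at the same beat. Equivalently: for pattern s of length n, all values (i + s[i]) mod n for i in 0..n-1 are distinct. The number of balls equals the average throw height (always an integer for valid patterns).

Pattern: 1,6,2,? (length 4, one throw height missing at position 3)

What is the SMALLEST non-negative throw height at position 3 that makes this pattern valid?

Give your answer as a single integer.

Answer: 3

Derivation:
i=0: (0 + 1) mod 4 = 1
i=1: (1 + 6) mod 4 = 3
i=2: (2 + 2) mod 4 = 0
i=3: s[i]=? (unknown)
Known residues: [0, 1, 3]; need a permutation of 0..3, so missing residue r = 2
Need (3 + s) mod 4 = 2; smallest s = (2 - 3) mod 4 = 3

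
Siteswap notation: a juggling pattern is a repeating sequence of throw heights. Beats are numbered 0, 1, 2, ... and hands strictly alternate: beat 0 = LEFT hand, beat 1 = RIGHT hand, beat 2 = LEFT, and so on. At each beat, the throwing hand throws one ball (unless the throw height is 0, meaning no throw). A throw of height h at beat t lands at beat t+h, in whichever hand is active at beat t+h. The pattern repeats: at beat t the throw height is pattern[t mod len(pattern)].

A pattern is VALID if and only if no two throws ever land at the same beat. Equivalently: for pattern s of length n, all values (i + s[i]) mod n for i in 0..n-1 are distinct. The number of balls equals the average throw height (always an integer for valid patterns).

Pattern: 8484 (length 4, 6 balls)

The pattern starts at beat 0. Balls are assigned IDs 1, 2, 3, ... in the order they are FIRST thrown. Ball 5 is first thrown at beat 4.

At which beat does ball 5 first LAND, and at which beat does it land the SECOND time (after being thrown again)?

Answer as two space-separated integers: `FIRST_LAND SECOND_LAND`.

Beat 0 (L): throw ball1 h=8 -> lands@8:L; in-air after throw: [b1@8:L]
Beat 1 (R): throw ball2 h=4 -> lands@5:R; in-air after throw: [b2@5:R b1@8:L]
Beat 2 (L): throw ball3 h=8 -> lands@10:L; in-air after throw: [b2@5:R b1@8:L b3@10:L]
Beat 3 (R): throw ball4 h=4 -> lands@7:R; in-air after throw: [b2@5:R b4@7:R b1@8:L b3@10:L]
Beat 4 (L): throw ball5 h=8 -> lands@12:L; in-air after throw: [b2@5:R b4@7:R b1@8:L b3@10:L b5@12:L]
Beat 5 (R): throw ball2 h=4 -> lands@9:R; in-air after throw: [b4@7:R b1@8:L b2@9:R b3@10:L b5@12:L]
Beat 6 (L): throw ball6 h=8 -> lands@14:L; in-air after throw: [b4@7:R b1@8:L b2@9:R b3@10:L b5@12:L b6@14:L]
Beat 7 (R): throw ball4 h=4 -> lands@11:R; in-air after throw: [b1@8:L b2@9:R b3@10:L b4@11:R b5@12:L b6@14:L]
Beat 8 (L): throw ball1 h=8 -> lands@16:L; in-air after throw: [b2@9:R b3@10:L b4@11:R b5@12:L b6@14:L b1@16:L]
Beat 9 (R): throw ball2 h=4 -> lands@13:R; in-air after throw: [b3@10:L b4@11:R b5@12:L b2@13:R b6@14:L b1@16:L]
Beat 10 (L): throw ball3 h=8 -> lands@18:L; in-air after throw: [b4@11:R b5@12:L b2@13:R b6@14:L b1@16:L b3@18:L]
Beat 11 (R): throw ball4 h=4 -> lands@15:R; in-air after throw: [b5@12:L b2@13:R b6@14:L b4@15:R b1@16:L b3@18:L]
Beat 12 (L): throw ball5 h=8 -> lands@20:L; in-air after throw: [b2@13:R b6@14:L b4@15:R b1@16:L b3@18:L b5@20:L]
Beat 13 (R): throw ball2 h=4 -> lands@17:R; in-air after throw: [b6@14:L b4@15:R b1@16:L b2@17:R b3@18:L b5@20:L]
Beat 14 (L): throw ball6 h=8 -> lands@22:L; in-air after throw: [b4@15:R b1@16:L b2@17:R b3@18:L b5@20:L b6@22:L]
Beat 15 (R): throw ball4 h=4 -> lands@19:R; in-air after throw: [b1@16:L b2@17:R b3@18:L b4@19:R b5@20:L b6@22:L]
Beat 16 (L): throw ball1 h=8 -> lands@24:L; in-air after throw: [b2@17:R b3@18:L b4@19:R b5@20:L b6@22:L b1@24:L]
Beat 17 (R): throw ball2 h=4 -> lands@21:R; in-air after throw: [b3@18:L b4@19:R b5@20:L b2@21:R b6@22:L b1@24:L]
Beat 18 (L): throw ball3 h=8 -> lands@26:L; in-air after throw: [b4@19:R b5@20:L b2@21:R b6@22:L b1@24:L b3@26:L]
Ball 5: thrown@4 h=8 -> first land @12; rethrown@12 h=8 -> second land @20

Answer: 12 20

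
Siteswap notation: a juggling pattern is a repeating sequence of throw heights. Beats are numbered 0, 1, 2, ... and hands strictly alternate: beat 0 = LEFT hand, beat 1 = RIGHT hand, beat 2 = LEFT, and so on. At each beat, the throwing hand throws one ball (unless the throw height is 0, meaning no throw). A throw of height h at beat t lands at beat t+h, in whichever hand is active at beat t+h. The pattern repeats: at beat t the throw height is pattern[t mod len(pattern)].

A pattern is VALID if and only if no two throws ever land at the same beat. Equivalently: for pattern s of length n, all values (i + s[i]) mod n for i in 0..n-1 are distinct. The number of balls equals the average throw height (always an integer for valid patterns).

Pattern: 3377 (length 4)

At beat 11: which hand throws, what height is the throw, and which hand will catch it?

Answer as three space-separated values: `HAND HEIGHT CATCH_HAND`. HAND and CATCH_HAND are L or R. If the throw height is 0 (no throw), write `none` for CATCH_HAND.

Beat 11: 11 mod 2 = 1, so hand = R
Throw height = pattern[11 mod 4] = pattern[3] = 7
Lands at beat 11+7=18, 18 mod 2 = 0, so catch hand = L

Answer: R 7 L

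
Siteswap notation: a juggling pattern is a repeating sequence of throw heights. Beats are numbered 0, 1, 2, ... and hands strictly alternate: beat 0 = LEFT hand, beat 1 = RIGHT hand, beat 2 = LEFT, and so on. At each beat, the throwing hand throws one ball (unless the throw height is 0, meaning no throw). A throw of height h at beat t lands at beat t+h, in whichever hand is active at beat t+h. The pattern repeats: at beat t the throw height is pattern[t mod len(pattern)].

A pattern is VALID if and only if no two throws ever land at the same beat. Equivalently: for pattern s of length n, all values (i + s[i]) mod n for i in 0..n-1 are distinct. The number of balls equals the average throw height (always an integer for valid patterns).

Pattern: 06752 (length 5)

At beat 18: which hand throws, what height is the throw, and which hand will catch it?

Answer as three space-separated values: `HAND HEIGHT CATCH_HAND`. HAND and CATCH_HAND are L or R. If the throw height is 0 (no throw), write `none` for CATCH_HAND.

Answer: L 5 R

Derivation:
Beat 18: 18 mod 2 = 0, so hand = L
Throw height = pattern[18 mod 5] = pattern[3] = 5
Lands at beat 18+5=23, 23 mod 2 = 1, so catch hand = R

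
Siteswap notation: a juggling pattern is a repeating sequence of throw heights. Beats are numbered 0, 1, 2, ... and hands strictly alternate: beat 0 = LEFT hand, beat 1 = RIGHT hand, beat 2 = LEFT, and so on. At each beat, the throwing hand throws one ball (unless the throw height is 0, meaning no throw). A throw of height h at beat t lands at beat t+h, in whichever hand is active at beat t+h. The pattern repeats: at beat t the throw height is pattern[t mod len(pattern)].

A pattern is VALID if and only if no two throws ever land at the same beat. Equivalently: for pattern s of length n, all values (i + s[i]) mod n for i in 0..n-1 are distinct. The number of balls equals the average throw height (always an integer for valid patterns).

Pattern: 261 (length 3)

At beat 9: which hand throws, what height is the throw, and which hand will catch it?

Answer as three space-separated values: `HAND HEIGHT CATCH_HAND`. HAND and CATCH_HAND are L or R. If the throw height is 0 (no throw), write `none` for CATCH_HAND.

Answer: R 2 R

Derivation:
Beat 9: 9 mod 2 = 1, so hand = R
Throw height = pattern[9 mod 3] = pattern[0] = 2
Lands at beat 9+2=11, 11 mod 2 = 1, so catch hand = R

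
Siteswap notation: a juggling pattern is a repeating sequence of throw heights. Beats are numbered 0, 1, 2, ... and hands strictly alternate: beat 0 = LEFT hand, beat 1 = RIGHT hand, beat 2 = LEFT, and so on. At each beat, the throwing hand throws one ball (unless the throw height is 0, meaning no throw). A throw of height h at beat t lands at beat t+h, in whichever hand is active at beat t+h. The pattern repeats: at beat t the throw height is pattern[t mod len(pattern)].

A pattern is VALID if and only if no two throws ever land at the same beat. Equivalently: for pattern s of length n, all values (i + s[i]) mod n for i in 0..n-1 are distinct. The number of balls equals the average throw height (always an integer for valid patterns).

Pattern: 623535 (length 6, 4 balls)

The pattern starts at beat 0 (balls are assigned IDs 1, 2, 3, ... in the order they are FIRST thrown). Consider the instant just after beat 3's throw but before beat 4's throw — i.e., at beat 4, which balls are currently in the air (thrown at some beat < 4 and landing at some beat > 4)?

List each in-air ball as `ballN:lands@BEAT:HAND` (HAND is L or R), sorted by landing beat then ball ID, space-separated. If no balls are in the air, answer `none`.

Answer: ball3:lands@5:R ball1:lands@6:L ball2:lands@8:L

Derivation:
Beat 0 (L): throw ball1 h=6 -> lands@6:L; in-air after throw: [b1@6:L]
Beat 1 (R): throw ball2 h=2 -> lands@3:R; in-air after throw: [b2@3:R b1@6:L]
Beat 2 (L): throw ball3 h=3 -> lands@5:R; in-air after throw: [b2@3:R b3@5:R b1@6:L]
Beat 3 (R): throw ball2 h=5 -> lands@8:L; in-air after throw: [b3@5:R b1@6:L b2@8:L]
Beat 4 (L): throw ball4 h=3 -> lands@7:R; in-air after throw: [b3@5:R b1@6:L b4@7:R b2@8:L]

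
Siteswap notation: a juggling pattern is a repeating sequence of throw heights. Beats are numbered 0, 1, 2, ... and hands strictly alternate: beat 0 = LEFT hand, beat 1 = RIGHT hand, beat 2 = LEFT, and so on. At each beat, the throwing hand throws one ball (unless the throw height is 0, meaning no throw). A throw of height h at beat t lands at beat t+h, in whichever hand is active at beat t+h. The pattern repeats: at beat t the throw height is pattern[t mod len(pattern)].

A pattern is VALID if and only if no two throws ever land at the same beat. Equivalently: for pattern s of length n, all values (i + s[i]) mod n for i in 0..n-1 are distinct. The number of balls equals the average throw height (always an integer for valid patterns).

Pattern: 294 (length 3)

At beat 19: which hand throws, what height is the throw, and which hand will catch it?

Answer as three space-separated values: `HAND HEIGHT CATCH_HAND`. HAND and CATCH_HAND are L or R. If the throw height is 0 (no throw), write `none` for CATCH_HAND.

Answer: R 9 L

Derivation:
Beat 19: 19 mod 2 = 1, so hand = R
Throw height = pattern[19 mod 3] = pattern[1] = 9
Lands at beat 19+9=28, 28 mod 2 = 0, so catch hand = L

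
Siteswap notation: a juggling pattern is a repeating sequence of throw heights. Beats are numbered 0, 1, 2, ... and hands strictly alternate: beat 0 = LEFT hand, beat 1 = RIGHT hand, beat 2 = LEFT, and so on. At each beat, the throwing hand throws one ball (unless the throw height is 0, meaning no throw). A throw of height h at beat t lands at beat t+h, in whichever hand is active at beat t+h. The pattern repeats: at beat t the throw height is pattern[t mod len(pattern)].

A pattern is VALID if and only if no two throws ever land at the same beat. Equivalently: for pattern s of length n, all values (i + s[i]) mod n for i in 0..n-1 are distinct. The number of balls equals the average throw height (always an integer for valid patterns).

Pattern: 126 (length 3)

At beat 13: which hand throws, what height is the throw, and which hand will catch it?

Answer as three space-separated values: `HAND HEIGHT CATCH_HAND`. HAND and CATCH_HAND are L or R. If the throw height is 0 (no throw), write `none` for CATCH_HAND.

Beat 13: 13 mod 2 = 1, so hand = R
Throw height = pattern[13 mod 3] = pattern[1] = 2
Lands at beat 13+2=15, 15 mod 2 = 1, so catch hand = R

Answer: R 2 R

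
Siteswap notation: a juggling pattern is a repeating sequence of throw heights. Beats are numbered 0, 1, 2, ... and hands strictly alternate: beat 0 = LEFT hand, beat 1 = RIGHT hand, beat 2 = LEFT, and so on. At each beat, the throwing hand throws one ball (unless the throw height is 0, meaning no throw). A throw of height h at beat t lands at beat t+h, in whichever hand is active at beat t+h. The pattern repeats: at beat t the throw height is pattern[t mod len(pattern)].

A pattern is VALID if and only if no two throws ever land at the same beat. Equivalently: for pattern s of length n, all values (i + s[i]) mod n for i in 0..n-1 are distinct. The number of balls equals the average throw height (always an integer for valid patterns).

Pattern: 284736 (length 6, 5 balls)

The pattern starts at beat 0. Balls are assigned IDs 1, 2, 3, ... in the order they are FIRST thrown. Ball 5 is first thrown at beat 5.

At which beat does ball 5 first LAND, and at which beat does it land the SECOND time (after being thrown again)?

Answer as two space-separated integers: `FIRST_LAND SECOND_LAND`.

Beat 0 (L): throw ball1 h=2 -> lands@2:L; in-air after throw: [b1@2:L]
Beat 1 (R): throw ball2 h=8 -> lands@9:R; in-air after throw: [b1@2:L b2@9:R]
Beat 2 (L): throw ball1 h=4 -> lands@6:L; in-air after throw: [b1@6:L b2@9:R]
Beat 3 (R): throw ball3 h=7 -> lands@10:L; in-air after throw: [b1@6:L b2@9:R b3@10:L]
Beat 4 (L): throw ball4 h=3 -> lands@7:R; in-air after throw: [b1@6:L b4@7:R b2@9:R b3@10:L]
Beat 5 (R): throw ball5 h=6 -> lands@11:R; in-air after throw: [b1@6:L b4@7:R b2@9:R b3@10:L b5@11:R]
Beat 6 (L): throw ball1 h=2 -> lands@8:L; in-air after throw: [b4@7:R b1@8:L b2@9:R b3@10:L b5@11:R]
Beat 7 (R): throw ball4 h=8 -> lands@15:R; in-air after throw: [b1@8:L b2@9:R b3@10:L b5@11:R b4@15:R]
Beat 8 (L): throw ball1 h=4 -> lands@12:L; in-air after throw: [b2@9:R b3@10:L b5@11:R b1@12:L b4@15:R]
Beat 9 (R): throw ball2 h=7 -> lands@16:L; in-air after throw: [b3@10:L b5@11:R b1@12:L b4@15:R b2@16:L]
Beat 10 (L): throw ball3 h=3 -> lands@13:R; in-air after throw: [b5@11:R b1@12:L b3@13:R b4@15:R b2@16:L]
Beat 11 (R): throw ball5 h=6 -> lands@17:R; in-air after throw: [b1@12:L b3@13:R b4@15:R b2@16:L b5@17:R]
Beat 12 (L): throw ball1 h=2 -> lands@14:L; in-air after throw: [b3@13:R b1@14:L b4@15:R b2@16:L b5@17:R]
Ball 5: thrown@5 h=6 -> first land @11; rethrown@11 h=6 -> second land @17

Answer: 11 17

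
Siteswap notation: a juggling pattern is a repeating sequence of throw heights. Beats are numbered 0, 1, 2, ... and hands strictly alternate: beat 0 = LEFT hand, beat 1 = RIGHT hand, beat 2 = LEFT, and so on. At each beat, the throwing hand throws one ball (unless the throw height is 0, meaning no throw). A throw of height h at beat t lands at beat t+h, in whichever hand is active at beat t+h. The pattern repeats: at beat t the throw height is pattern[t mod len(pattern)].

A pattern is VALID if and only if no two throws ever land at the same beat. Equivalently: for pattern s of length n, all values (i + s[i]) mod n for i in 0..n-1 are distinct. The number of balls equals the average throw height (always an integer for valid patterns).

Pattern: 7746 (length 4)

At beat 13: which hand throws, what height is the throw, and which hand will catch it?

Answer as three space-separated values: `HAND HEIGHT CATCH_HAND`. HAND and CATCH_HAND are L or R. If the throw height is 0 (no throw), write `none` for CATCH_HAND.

Beat 13: 13 mod 2 = 1, so hand = R
Throw height = pattern[13 mod 4] = pattern[1] = 7
Lands at beat 13+7=20, 20 mod 2 = 0, so catch hand = L

Answer: R 7 L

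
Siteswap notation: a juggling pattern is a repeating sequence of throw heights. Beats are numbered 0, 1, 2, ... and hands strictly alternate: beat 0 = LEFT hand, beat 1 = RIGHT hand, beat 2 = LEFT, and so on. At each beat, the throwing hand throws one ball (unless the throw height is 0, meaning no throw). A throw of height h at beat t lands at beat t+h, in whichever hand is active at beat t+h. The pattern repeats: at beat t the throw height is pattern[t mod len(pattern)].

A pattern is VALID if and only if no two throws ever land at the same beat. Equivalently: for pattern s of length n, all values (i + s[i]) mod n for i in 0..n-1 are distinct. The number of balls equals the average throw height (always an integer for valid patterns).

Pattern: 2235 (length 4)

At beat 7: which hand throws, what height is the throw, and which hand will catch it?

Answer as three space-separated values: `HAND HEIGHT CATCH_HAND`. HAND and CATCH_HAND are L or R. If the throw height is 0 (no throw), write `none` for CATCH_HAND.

Beat 7: 7 mod 2 = 1, so hand = R
Throw height = pattern[7 mod 4] = pattern[3] = 5
Lands at beat 7+5=12, 12 mod 2 = 0, so catch hand = L

Answer: R 5 L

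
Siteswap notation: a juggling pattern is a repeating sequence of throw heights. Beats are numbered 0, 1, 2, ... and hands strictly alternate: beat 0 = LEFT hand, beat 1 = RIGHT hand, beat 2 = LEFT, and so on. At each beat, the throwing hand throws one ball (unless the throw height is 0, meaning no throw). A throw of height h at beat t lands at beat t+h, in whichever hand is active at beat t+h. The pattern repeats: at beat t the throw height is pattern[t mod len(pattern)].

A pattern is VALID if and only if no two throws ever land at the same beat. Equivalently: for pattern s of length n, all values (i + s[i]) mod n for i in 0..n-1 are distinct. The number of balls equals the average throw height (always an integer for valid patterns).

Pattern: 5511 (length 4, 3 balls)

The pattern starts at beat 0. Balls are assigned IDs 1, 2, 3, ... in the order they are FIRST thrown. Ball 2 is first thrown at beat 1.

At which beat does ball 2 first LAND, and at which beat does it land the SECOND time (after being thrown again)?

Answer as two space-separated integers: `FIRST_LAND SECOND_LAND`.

Answer: 6 7

Derivation:
Beat 0 (L): throw ball1 h=5 -> lands@5:R; in-air after throw: [b1@5:R]
Beat 1 (R): throw ball2 h=5 -> lands@6:L; in-air after throw: [b1@5:R b2@6:L]
Beat 2 (L): throw ball3 h=1 -> lands@3:R; in-air after throw: [b3@3:R b1@5:R b2@6:L]
Beat 3 (R): throw ball3 h=1 -> lands@4:L; in-air after throw: [b3@4:L b1@5:R b2@6:L]
Beat 4 (L): throw ball3 h=5 -> lands@9:R; in-air after throw: [b1@5:R b2@6:L b3@9:R]
Beat 5 (R): throw ball1 h=5 -> lands@10:L; in-air after throw: [b2@6:L b3@9:R b1@10:L]
Beat 6 (L): throw ball2 h=1 -> lands@7:R; in-air after throw: [b2@7:R b3@9:R b1@10:L]
Beat 7 (R): throw ball2 h=1 -> lands@8:L; in-air after throw: [b2@8:L b3@9:R b1@10:L]
Ball 2: thrown@1 h=5 -> first land @6; rethrown@6 h=1 -> second land @7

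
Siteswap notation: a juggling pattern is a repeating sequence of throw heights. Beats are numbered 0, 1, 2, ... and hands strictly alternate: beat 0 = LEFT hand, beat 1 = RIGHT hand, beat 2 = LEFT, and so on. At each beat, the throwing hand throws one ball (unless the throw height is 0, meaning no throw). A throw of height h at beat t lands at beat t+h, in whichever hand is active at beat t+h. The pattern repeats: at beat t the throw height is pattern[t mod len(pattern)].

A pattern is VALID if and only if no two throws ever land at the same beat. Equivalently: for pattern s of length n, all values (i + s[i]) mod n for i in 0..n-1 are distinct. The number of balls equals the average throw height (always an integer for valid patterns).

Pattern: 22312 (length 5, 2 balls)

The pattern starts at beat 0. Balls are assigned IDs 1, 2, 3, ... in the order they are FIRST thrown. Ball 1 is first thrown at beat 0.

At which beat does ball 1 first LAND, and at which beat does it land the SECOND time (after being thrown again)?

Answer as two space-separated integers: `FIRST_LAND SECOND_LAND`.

Beat 0 (L): throw ball1 h=2 -> lands@2:L; in-air after throw: [b1@2:L]
Beat 1 (R): throw ball2 h=2 -> lands@3:R; in-air after throw: [b1@2:L b2@3:R]
Beat 2 (L): throw ball1 h=3 -> lands@5:R; in-air after throw: [b2@3:R b1@5:R]
Beat 3 (R): throw ball2 h=1 -> lands@4:L; in-air after throw: [b2@4:L b1@5:R]
Beat 4 (L): throw ball2 h=2 -> lands@6:L; in-air after throw: [b1@5:R b2@6:L]
Beat 5 (R): throw ball1 h=2 -> lands@7:R; in-air after throw: [b2@6:L b1@7:R]
Ball 1: thrown@0 h=2 -> first land @2; rethrown@2 h=3 -> second land @5

Answer: 2 5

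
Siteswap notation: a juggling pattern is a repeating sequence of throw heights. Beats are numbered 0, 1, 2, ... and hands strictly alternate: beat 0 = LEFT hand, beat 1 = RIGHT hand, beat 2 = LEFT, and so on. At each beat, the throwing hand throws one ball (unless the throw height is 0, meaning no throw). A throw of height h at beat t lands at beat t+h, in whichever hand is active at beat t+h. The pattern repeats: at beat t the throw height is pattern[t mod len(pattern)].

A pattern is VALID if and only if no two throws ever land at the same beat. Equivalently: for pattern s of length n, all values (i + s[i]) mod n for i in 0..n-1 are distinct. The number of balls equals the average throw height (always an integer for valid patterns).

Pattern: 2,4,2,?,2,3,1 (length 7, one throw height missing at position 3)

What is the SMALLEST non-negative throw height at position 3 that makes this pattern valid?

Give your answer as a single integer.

Answer: 0

Derivation:
i=0: (0 + 2) mod 7 = 2
i=1: (1 + 4) mod 7 = 5
i=2: (2 + 2) mod 7 = 4
i=3: s[i]=? (unknown)
i=4: (4 + 2) mod 7 = 6
i=5: (5 + 3) mod 7 = 1
i=6: (6 + 1) mod 7 = 0
Known residues: [0, 1, 2, 4, 5, 6]; need a permutation of 0..6, so missing residue r = 3
Need (3 + s) mod 7 = 3; smallest s = (3 - 3) mod 7 = 0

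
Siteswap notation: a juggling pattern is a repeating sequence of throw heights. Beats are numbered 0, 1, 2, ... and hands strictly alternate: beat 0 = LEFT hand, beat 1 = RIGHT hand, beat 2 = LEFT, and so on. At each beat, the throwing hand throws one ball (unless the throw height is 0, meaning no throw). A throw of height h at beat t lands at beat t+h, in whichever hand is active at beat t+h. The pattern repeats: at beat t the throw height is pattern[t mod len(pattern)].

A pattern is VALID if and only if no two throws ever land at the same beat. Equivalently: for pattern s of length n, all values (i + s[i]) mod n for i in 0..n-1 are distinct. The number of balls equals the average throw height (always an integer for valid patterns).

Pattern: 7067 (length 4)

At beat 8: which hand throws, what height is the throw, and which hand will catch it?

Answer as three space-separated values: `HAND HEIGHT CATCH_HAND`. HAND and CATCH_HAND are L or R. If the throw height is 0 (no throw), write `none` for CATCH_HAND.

Beat 8: 8 mod 2 = 0, so hand = L
Throw height = pattern[8 mod 4] = pattern[0] = 7
Lands at beat 8+7=15, 15 mod 2 = 1, so catch hand = R

Answer: L 7 R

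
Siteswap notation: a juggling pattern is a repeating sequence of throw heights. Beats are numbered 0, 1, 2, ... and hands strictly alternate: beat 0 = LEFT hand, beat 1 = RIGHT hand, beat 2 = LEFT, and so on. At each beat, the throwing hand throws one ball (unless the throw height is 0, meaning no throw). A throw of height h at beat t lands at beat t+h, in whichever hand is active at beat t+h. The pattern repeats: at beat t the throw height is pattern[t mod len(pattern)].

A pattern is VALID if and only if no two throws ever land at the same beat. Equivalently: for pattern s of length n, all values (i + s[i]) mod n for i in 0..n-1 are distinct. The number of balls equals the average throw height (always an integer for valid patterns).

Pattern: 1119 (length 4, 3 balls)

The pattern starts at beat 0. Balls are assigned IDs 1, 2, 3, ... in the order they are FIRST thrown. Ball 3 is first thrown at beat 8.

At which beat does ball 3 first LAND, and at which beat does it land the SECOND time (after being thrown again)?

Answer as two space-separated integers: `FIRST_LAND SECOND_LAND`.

Beat 0 (L): throw ball1 h=1 -> lands@1:R; in-air after throw: [b1@1:R]
Beat 1 (R): throw ball1 h=1 -> lands@2:L; in-air after throw: [b1@2:L]
Beat 2 (L): throw ball1 h=1 -> lands@3:R; in-air after throw: [b1@3:R]
Beat 3 (R): throw ball1 h=9 -> lands@12:L; in-air after throw: [b1@12:L]
Beat 4 (L): throw ball2 h=1 -> lands@5:R; in-air after throw: [b2@5:R b1@12:L]
Beat 5 (R): throw ball2 h=1 -> lands@6:L; in-air after throw: [b2@6:L b1@12:L]
Beat 6 (L): throw ball2 h=1 -> lands@7:R; in-air after throw: [b2@7:R b1@12:L]
Beat 7 (R): throw ball2 h=9 -> lands@16:L; in-air after throw: [b1@12:L b2@16:L]
Beat 8 (L): throw ball3 h=1 -> lands@9:R; in-air after throw: [b3@9:R b1@12:L b2@16:L]
Beat 9 (R): throw ball3 h=1 -> lands@10:L; in-air after throw: [b3@10:L b1@12:L b2@16:L]
Beat 10 (L): throw ball3 h=1 -> lands@11:R; in-air after throw: [b3@11:R b1@12:L b2@16:L]
Ball 3: thrown@8 h=1 -> first land @9; rethrown@9 h=1 -> second land @10

Answer: 9 10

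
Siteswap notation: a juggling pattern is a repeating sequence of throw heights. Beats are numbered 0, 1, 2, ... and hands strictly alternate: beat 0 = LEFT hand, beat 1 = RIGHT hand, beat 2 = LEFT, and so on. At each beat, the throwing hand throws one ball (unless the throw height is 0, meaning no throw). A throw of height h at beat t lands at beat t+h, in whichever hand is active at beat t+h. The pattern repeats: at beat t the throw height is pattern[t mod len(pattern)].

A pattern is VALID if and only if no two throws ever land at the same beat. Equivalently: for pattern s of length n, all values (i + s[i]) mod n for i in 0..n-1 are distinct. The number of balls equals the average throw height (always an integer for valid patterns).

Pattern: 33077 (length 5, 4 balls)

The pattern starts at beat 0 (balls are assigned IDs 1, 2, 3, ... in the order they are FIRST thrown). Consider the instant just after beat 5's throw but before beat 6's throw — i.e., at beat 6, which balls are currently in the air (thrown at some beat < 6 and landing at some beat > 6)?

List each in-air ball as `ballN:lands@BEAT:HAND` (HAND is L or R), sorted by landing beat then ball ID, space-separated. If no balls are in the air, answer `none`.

Answer: ball3:lands@8:L ball1:lands@10:L ball2:lands@11:R

Derivation:
Beat 0 (L): throw ball1 h=3 -> lands@3:R; in-air after throw: [b1@3:R]
Beat 1 (R): throw ball2 h=3 -> lands@4:L; in-air after throw: [b1@3:R b2@4:L]
Beat 3 (R): throw ball1 h=7 -> lands@10:L; in-air after throw: [b2@4:L b1@10:L]
Beat 4 (L): throw ball2 h=7 -> lands@11:R; in-air after throw: [b1@10:L b2@11:R]
Beat 5 (R): throw ball3 h=3 -> lands@8:L; in-air after throw: [b3@8:L b1@10:L b2@11:R]
Beat 6 (L): throw ball4 h=3 -> lands@9:R; in-air after throw: [b3@8:L b4@9:R b1@10:L b2@11:R]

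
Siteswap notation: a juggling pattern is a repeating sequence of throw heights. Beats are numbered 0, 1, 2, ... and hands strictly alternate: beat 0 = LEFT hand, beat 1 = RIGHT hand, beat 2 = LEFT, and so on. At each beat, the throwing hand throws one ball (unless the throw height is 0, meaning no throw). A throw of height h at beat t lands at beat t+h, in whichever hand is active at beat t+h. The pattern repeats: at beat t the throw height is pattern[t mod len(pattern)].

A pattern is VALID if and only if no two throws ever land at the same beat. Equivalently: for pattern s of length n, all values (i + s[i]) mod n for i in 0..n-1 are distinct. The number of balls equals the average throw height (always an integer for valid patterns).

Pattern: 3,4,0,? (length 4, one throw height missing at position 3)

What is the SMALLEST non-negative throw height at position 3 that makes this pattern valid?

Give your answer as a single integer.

i=0: (0 + 3) mod 4 = 3
i=1: (1 + 4) mod 4 = 1
i=2: (2 + 0) mod 4 = 2
i=3: s[i]=? (unknown)
Known residues: [1, 2, 3]; need a permutation of 0..3, so missing residue r = 0
Need (3 + s) mod 4 = 0; smallest s = (0 - 3) mod 4 = 1

Answer: 1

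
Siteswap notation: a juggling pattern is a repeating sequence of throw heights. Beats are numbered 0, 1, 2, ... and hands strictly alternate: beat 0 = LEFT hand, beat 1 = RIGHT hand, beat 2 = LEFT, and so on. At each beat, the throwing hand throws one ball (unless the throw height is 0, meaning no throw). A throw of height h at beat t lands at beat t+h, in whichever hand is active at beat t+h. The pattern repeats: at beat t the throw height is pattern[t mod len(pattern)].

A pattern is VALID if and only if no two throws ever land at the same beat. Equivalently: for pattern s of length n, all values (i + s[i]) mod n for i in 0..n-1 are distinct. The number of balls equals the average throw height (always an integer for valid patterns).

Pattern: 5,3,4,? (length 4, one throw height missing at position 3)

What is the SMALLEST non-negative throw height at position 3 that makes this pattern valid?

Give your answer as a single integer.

i=0: (0 + 5) mod 4 = 1
i=1: (1 + 3) mod 4 = 0
i=2: (2 + 4) mod 4 = 2
i=3: s[i]=? (unknown)
Known residues: [0, 1, 2]; need a permutation of 0..3, so missing residue r = 3
Need (3 + s) mod 4 = 3; smallest s = (3 - 3) mod 4 = 0

Answer: 0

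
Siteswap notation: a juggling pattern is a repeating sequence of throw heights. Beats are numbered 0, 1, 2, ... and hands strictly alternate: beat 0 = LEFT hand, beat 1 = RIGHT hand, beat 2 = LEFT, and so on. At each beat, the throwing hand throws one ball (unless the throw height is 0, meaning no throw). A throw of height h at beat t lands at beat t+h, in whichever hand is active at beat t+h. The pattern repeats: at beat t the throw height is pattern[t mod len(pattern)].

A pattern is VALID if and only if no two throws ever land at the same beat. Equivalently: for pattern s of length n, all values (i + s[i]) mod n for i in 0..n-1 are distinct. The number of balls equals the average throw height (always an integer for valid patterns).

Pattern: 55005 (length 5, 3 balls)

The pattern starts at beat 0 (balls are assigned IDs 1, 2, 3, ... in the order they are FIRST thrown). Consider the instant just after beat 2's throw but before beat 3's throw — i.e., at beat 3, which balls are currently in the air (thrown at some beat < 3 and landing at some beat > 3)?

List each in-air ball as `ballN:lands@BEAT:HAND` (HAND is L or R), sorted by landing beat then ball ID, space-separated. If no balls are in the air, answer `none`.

Answer: ball1:lands@5:R ball2:lands@6:L

Derivation:
Beat 0 (L): throw ball1 h=5 -> lands@5:R; in-air after throw: [b1@5:R]
Beat 1 (R): throw ball2 h=5 -> lands@6:L; in-air after throw: [b1@5:R b2@6:L]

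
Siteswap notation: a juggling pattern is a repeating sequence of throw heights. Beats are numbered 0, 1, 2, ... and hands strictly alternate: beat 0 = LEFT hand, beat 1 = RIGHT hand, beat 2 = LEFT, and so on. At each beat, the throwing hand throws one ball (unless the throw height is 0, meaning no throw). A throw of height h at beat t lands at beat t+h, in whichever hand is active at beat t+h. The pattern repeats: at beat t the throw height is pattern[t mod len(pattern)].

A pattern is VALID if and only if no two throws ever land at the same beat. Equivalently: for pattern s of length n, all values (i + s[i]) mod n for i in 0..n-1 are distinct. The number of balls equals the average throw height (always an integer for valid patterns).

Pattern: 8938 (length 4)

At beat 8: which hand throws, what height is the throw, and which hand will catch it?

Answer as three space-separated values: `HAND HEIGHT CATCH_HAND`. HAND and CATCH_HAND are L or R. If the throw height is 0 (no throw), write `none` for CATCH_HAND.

Answer: L 8 L

Derivation:
Beat 8: 8 mod 2 = 0, so hand = L
Throw height = pattern[8 mod 4] = pattern[0] = 8
Lands at beat 8+8=16, 16 mod 2 = 0, so catch hand = L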